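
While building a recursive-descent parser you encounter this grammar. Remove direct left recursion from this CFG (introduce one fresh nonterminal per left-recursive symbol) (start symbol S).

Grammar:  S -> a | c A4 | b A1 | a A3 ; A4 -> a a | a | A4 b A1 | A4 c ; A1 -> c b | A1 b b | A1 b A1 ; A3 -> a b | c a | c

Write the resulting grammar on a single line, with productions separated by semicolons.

Directly left-recursive nonterminals: A4, A1.
For A4: α = {b A1, c}, β = {a a, a}. Rewrite as A4 → β A4' and A4' → α A4' | ε.
For A1: α = {b b, b A1}, β = {c b}. Rewrite as A1 → β A1' and A1' → α A1' | ε.

S -> a | c A4 | b A1 | a A3; A4 -> a a A4' | a A4'; A1 -> c b A1'; A3 -> a b | c a | c; A4' -> b A1 A4' | c A4' | epsilon; A1' -> b b A1' | b A1 A1' | epsilon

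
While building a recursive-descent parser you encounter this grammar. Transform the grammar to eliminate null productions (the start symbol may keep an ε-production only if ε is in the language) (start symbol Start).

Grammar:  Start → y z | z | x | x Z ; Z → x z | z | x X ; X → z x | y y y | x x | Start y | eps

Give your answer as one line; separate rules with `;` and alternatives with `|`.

The nullable symbols are {X}.
ε ∉ L(G), so no ε-production is kept.
Add the nullable-subset variants: Z → x X gives x X | x.

Start → y z | z | x | x Z; Z → x z | z | x X | x; X → z x | y y y | x x | Start y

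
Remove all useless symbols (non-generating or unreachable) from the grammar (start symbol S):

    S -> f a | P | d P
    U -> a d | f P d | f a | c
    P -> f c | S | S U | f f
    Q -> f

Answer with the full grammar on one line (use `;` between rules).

Generating nonterminals: {P, Q, S, U}.
Reachable from S after that: {P, S, U}.
Removed useless symbols: {Q} and every production mentioning them.

S -> f a | P | d P; U -> a d | f P d | f a | c; P -> f c | S | S U | f f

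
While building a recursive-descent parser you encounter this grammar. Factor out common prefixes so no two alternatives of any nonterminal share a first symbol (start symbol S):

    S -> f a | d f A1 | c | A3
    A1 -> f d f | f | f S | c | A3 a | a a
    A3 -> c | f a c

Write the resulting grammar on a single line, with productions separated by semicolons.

S -> f a | d f A1 | c | A3; A1 -> c | A3 a | a a | f A1'; A3 -> c | f a c; A1' -> d f | ε | S

A1 has alternatives sharing prefix 'f': factor to A1 → f A1' with A1' → d f | ε | S.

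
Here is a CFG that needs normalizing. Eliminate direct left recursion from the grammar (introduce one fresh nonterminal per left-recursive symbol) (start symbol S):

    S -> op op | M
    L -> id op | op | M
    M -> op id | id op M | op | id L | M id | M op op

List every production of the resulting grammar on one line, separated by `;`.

Directly left-recursive nonterminal: M.
For M: α = {id, op op}, β = {op id, id op M, op, id L}. Rewrite as M → β M' and M' → α M' | ε.

S -> op op | M; L -> id op | op | M; M -> op id M' | id op M M' | op M' | id L M'; M' -> id M' | op op M' | ε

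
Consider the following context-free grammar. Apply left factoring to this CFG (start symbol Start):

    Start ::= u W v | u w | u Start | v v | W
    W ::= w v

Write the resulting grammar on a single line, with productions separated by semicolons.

Start ::= v v | W | u Start1; W ::= w v; Start1 ::= W v | w | Start

Start has alternatives sharing prefix 'u': factor to Start → u Start1 with Start1 → W v | w | Start.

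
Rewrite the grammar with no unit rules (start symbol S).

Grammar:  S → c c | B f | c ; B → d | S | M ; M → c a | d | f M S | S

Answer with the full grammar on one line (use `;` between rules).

S → c c | B f | c; B → d | c c | B f | c | c a | f M S; M → c c | B f | c | c a | d | f M S

Unit pairs: B ⇒* {M, S}; M ⇒* {S}.
For every A with A ⇒* B via unit rules, add B's non-unit alternatives to A; then delete every rule of the form X → Y.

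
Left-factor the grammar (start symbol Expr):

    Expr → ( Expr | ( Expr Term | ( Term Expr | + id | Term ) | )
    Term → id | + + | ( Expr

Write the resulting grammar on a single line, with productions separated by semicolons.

Expr → + id | Term ) | ) | ( Expr1; Term → id | + + | ( Expr; Expr1 → Term Expr | Expr Expr11; Expr11 → ε | Term

Expr has alternatives sharing prefix '(': factor to Expr → ( Expr1 with Expr1 → Expr | Expr Term | Term Expr.
Expr1 has alternatives sharing prefix 'Expr': factor to Expr1 → Expr Expr11 with Expr11 → ε | Term.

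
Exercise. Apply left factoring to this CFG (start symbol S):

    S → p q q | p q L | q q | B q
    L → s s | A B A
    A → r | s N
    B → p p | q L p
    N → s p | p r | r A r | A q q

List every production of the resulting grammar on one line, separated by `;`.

S has alternatives sharing prefix 'p q': factor to S → p q S' with S' → q | L.

S → q q | B q | p q S'; L → s s | A B A; A → r | s N; B → p p | q L p; N → s p | p r | r A r | A q q; S' → q | L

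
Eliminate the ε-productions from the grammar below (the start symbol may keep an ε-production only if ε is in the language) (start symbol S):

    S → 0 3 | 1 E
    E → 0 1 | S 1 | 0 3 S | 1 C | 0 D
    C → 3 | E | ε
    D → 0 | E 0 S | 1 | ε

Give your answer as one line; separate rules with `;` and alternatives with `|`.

S → 0 3 | 1 E; E → 0 1 | S 1 | 0 3 S | 1 C | 1 | 0 D | 0; C → 3 | E; D → 0 | E 0 S | 1

The nullable symbols are {C, D}.
ε ∉ L(G), so no ε-production is kept.
Expand every rule over subsets of its nullable positions: E → 1 C gives 1 C | 1. E → 0 D gives 0 D | 0.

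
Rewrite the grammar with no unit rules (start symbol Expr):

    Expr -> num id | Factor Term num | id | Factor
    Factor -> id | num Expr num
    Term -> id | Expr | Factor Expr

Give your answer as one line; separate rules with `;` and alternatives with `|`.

Expr -> id | num Expr num | num id | Factor Term num; Factor -> id | num Expr num; Term -> id | Factor Expr | num Expr num | num id | Factor Term num

Unit pairs: Expr ⇒* {Factor}; Term ⇒* {Expr, Factor}.
For every A with A ⇒* B via unit rules, add B's non-unit alternatives to A; then delete every rule of the form X → Y.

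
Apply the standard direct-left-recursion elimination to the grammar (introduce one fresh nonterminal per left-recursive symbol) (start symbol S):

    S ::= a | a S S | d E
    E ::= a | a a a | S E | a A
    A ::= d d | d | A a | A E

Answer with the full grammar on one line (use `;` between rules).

S ::= a | a S S | d E; E ::= a | a a a | S E | a A; A ::= d d A' | d A'; A' ::= a A' | E A' | ε

Left recursion appears on A.
For A: α = {a, E}, β = {d d, d}. Rewrite as A → β A' and A' → α A' | ε.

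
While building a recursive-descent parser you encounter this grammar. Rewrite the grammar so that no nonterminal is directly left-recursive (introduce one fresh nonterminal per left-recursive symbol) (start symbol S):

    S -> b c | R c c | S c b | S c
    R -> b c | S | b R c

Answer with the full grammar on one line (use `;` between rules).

S -> b c S' | R c c S'; R -> b c | S | b R c; S' -> c b S' | c S' | eps

S is directly left-recursive.
For S: α = {c b, c}, β = {b c, R c c}. Rewrite as S → β S' and S' → α S' | ε.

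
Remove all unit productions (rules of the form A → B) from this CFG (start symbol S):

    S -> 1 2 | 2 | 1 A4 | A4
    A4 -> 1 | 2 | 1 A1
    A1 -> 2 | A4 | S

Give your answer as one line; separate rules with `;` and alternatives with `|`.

S -> 1 | 2 | 1 A1 | 1 2 | 1 A4; A4 -> 1 | 2 | 1 A1; A1 -> 1 | 2 | 1 A1 | 1 2 | 1 A4

Unit pairs: A1 ⇒* {A4, S}; S ⇒* {A4}.
For every A with A ⇒* B via unit rules, add B's non-unit alternatives to A; then delete every rule of the form X → Y.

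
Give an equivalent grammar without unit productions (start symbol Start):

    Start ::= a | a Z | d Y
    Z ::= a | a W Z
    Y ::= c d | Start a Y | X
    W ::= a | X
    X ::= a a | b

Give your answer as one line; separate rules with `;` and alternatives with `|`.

Start ::= a | a Z | d Y; Z ::= a | a W Z; Y ::= a a | b | c d | Start a Y; W ::= a a | b | a; X ::= a a | b

Unit pairs: W ⇒* {X}; Y ⇒* {X}.
For each unit pair (A, B), copy every non-unit production of B to A, then drop all unit productions.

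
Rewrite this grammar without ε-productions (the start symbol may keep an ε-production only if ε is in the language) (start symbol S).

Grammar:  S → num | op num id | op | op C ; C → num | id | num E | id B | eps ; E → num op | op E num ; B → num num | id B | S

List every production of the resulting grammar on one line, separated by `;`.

Nullable set = {C}.
ε ∉ L(G), so no ε-production is kept.

S → num | op num id | op | op C; C → num | id | num E | id B; E → num op | op E num; B → num num | id B | S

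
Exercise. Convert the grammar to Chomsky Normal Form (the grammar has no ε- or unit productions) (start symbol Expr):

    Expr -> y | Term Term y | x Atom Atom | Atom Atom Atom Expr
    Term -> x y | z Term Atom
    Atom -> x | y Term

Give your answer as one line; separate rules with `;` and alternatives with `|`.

Expr -> y | Term Y1 | X2 Y2 | Atom Y3; Term -> X2 X1 | X3 Y5; Atom -> x | X1 Term; X1 -> y; X2 -> x; X3 -> z; Y1 -> Term X1; Y2 -> Atom Atom; Y3 -> Atom Y4; Y4 -> Atom Expr; Y5 -> Term Atom

Introduce a nonterminal for each terminal appearing in a rule of length ≥ 2: X1 → y, X2 → x, X3 → z.
Binarize each right-hand side of length ≥ 3 by chaining fresh nonterminals (Y1, Y2, …): affected rules were Expr → Term Term X1; Expr → X2 Atom Atom; Expr → Atom Atom Atom Expr; Term → X3 Term Atom.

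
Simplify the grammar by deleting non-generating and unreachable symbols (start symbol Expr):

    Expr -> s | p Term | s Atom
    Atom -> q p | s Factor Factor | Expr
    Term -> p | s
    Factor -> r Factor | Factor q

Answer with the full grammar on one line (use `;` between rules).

Expr -> s | p Term | s Atom; Atom -> q p | Expr; Term -> p | s

Generating nonterminals: {Atom, Expr, Term}.
Reachable from Expr after that: {Atom, Expr, Term}.
Removed useless symbols: {Factor} and every production mentioning them.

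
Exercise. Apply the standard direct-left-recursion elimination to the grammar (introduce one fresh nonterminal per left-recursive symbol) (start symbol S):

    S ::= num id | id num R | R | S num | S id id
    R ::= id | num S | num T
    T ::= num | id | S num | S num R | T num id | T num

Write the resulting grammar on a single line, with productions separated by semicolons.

Directly left-recursive nonterminals: S, T.
For S: α = {num, id id}, β = {num id, id num R, R}. Rewrite as S → β S' and S' → α S' | ε.
For T: α = {num id, num}, β = {num, id, S num, S num R}. Rewrite as T → β T' and T' → α T' | ε.

S ::= num id S' | id num R S' | R S'; R ::= id | num S | num T; T ::= num T' | id T' | S num T' | S num R T'; S' ::= num S' | id id S' | ε; T' ::= num id T' | num T' | ε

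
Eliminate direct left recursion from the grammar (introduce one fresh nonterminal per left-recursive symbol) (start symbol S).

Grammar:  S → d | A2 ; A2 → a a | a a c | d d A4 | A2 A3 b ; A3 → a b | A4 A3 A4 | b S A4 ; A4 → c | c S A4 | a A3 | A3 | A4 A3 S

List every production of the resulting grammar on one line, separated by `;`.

S → d | A2; A2 → a a A2' | a a c A2' | d d A4 A2'; A3 → a b | A4 A3 A4 | b S A4; A4 → c A4' | c S A4 A4' | a A3 A4' | A3 A4'; A2' → A3 b A2' | ε; A4' → A3 S A4' | ε

Left recursion appears on A2, A4.
For A2: α = {A3 b}, β = {a a, a a c, d d A4}. Rewrite as A2 → β A2' and A2' → α A2' | ε.
For A4: α = {A3 S}, β = {c, c S A4, a A3, A3}. Rewrite as A4 → β A4' and A4' → α A4' | ε.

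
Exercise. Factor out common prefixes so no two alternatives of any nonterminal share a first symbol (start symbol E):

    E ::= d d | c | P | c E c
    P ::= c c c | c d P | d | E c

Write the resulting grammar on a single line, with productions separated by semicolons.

E ::= d d | P | c E'; P ::= d | E c | c P'; E' ::= ε | E c; P' ::= c c | d P

E has alternatives sharing prefix 'c': factor to E → c E' with E' → ε | E c.
P has alternatives sharing prefix 'c': factor to P → c P' with P' → c c | d P.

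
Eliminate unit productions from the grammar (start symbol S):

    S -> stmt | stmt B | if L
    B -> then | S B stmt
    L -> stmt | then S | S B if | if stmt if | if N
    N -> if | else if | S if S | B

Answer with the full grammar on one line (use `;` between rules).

S -> stmt | stmt B | if L; B -> then | S B stmt; L -> stmt | then S | S B if | if stmt if | if N; N -> then | S B stmt | if | else if | S if S

Unit pairs: N ⇒* {B}.
For each unit pair (A, B), copy every non-unit production of B to A, then drop all unit productions.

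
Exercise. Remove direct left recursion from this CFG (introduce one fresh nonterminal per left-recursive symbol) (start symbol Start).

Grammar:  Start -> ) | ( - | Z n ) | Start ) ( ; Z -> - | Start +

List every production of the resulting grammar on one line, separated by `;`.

Start -> ) Start1 | ( - Start1 | Z n ) Start1; Z -> - | Start +; Start1 -> ) ( Start1 | ε

Directly left-recursive nonterminal: Start.
For Start: α = {) (}, β = {), ( -, Z n )}. Rewrite as Start → β Start1 and Start1 → α Start1 | ε.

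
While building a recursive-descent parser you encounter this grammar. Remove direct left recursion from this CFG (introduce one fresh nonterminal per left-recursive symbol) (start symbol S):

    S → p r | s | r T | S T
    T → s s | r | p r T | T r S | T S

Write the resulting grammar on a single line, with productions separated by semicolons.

S → p r S' | s S' | r T S'; T → s s T' | r T' | p r T T'; S' → T S' | epsilon; T' → r S T' | S T' | epsilon

Directly left-recursive nonterminals: S, T.
For S: α = {T}, β = {p r, s, r T}. Rewrite as S → β S' and S' → α S' | ε.
For T: α = {r S, S}, β = {s s, r, p r T}. Rewrite as T → β T' and T' → α T' | ε.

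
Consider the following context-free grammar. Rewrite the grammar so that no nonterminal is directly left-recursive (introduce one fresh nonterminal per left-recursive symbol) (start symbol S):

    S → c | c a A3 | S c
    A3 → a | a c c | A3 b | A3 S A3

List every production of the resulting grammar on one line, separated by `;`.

S, A3 are directly left-recursive.
For S: α = {c}, β = {c, c a A3}. Rewrite as S → β S' and S' → α S' | ε.
For A3: α = {b, S A3}, β = {a, a c c}. Rewrite as A3 → β A3' and A3' → α A3' | ε.

S → c S' | c a A3 S'; A3 → a A3' | a c c A3'; S' → c S' | ε; A3' → b A3' | S A3 A3' | ε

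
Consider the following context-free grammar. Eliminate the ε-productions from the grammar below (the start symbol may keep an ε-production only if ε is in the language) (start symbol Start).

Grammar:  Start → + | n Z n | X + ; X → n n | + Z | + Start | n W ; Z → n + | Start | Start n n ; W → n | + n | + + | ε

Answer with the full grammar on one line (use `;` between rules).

Start → + | n Z n | X +; X → n n | + Z | + Start | n W | n; Z → n + | Start | Start n n; W → n | + n | + +

Nullable set = {W}.
ε ∉ L(G), so no ε-production is kept.
Add the nullable-subset variants: X → n W gives n W | n.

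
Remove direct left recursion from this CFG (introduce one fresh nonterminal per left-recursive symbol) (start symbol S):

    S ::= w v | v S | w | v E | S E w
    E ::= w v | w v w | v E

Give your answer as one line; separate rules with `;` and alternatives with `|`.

S is directly left-recursive.
For S: α = {E w}, β = {w v, v S, w, v E}. Rewrite as S → β S' and S' → α S' | ε.

S ::= w v S' | v S S' | w S' | v E S'; E ::= w v | w v w | v E; S' ::= E w S' | eps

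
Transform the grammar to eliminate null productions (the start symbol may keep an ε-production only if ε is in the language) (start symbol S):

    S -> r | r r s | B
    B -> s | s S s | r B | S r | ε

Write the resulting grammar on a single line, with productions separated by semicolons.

Nullable set = {B, S}.
ε ∈ L(G) since S is nullable, so keep S → ε.
For each production, add variants omitting each subset of nullable occurrences: B → s S s gives s S s | s s. B → r B gives r B | r.

S -> r | r r s | B | ε; B -> s | s S s | s s | r B | r | S r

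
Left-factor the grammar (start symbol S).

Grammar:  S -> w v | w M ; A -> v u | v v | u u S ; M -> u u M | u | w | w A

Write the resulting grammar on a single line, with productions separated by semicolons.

S has alternatives sharing prefix 'w': factor to S → w S' with S' → v | M.
A has alternatives sharing prefix 'v': factor to A → v A' with A' → u | v.
M has alternatives sharing prefix 'u': factor to M → u M' with M' → u M | ε.
M has alternatives sharing prefix 'w': factor to M → w M'' with M'' → ε | A.

S -> w S'; A -> u u S | v A'; M -> u M' | w M''; S' -> v | M; A' -> u | v; M' -> u M | eps; M'' -> eps | A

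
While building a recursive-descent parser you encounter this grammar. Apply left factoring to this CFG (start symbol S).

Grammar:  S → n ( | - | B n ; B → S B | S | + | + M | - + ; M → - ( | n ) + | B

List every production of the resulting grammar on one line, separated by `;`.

S → n ( | - | B n; B → - + | S B' | + B''; M → - ( | n ) + | B; B' → B | ε; B'' → ε | M

B has alternatives sharing prefix 'S': factor to B → S B' with B' → B | ε.
B has alternatives sharing prefix '+': factor to B → + B'' with B'' → ε | M.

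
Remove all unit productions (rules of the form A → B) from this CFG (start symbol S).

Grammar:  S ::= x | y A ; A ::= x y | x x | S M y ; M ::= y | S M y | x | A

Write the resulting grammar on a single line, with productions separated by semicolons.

Unit pairs: M ⇒* {A}.
Replace each nonterminal's rules with the union of the non-unit rules of every nonterminal it unit-derives.

S ::= x | y A; A ::= x y | x x | S M y; M ::= x y | x x | S M y | y | x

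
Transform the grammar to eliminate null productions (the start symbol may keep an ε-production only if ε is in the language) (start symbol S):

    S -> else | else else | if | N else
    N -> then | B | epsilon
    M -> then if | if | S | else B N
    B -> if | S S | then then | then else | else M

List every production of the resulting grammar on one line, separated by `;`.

The nullable symbols are {N}.
ε ∉ L(G), so no ε-production is kept.
For each production, add variants omitting each subset of nullable occurrences: M → else B N gives else B N | else B.

S -> else | else else | if | N else; N -> then | B; M -> then if | if | S | else B N | else B; B -> if | S S | then then | then else | else M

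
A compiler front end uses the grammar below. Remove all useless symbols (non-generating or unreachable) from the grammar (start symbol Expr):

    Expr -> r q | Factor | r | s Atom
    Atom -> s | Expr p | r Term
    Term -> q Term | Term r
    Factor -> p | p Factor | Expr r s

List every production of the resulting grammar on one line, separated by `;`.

Expr -> r q | Factor | r | s Atom; Atom -> s | Expr p; Factor -> p | p Factor | Expr r s

Generating nonterminals: {Atom, Expr, Factor}.
Reachable from Expr after that: {Atom, Expr, Factor}.
Removed useless symbols: {Term} and every production mentioning them.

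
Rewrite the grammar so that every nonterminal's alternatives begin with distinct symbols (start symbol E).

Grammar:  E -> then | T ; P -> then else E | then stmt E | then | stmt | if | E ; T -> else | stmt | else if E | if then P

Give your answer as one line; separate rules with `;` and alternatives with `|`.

P has alternatives sharing prefix 'then': factor to P → then P' with P' → else E | stmt E | ε.
T has alternatives sharing prefix 'else': factor to T → else T' with T' → ε | if E.

E -> then | T; P -> stmt | if | E | then P'; T -> stmt | if then P | else T'; P' -> else E | stmt E | eps; T' -> eps | if E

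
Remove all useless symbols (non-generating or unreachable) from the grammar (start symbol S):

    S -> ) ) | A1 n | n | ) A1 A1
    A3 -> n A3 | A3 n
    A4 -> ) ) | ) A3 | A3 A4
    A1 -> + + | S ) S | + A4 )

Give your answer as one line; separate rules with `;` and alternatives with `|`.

Generating nonterminals: {A1, A4, S}.
Reachable from S after that: {A1, A4, S}.
Removed useless symbols: {A3} and every production mentioning them.

S -> ) ) | A1 n | n | ) A1 A1; A4 -> ) ); A1 -> + + | S ) S | + A4 )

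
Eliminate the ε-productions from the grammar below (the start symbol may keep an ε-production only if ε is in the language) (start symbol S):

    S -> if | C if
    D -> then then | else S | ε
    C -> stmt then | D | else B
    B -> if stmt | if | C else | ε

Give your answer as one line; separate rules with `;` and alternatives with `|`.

Nullable set = {B, C, D}.
ε ∉ L(G), so no ε-production is kept.
For each production, add variants omitting each subset of nullable occurrences: C → else B gives else B | else. B → C else gives C else | else.

S -> if | C if; D -> then then | else S; C -> stmt then | D | else B | else; B -> if stmt | if | C else | else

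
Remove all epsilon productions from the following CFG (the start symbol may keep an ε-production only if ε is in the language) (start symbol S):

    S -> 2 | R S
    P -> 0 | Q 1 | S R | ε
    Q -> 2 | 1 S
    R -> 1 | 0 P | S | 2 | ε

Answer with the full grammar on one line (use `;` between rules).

The nullable symbols are {P, R}.
ε ∉ L(G), so no ε-production is kept.
Add the nullable-subset variants: P → S R gives S R | S. R → 0 P gives 0 P | 0.

S -> 2 | R S; P -> 0 | Q 1 | S R | S; Q -> 2 | 1 S; R -> 1 | 0 P | 0 | S | 2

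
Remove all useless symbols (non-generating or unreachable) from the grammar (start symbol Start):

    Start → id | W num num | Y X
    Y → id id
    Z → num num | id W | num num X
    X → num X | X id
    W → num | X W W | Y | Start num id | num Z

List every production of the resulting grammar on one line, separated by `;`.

Generating nonterminals: {Start, W, Y, Z}.
Reachable from Start after that: {Start, W, Y, Z}.
Removed useless symbols: {X} and every production mentioning them.

Start → id | W num num; Y → id id; Z → num num | id W; W → num | Y | Start num id | num Z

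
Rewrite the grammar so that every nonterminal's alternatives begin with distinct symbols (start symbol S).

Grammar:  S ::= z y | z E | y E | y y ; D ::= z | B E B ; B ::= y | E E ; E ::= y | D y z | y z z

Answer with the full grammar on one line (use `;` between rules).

S has alternatives sharing prefix 'z': factor to S → z S' with S' → y | E.
S has alternatives sharing prefix 'y': factor to S → y S'' with S'' → E | y.
E has alternatives sharing prefix 'y': factor to E → y E' with E' → ε | z z.

S ::= z S' | y S''; D ::= z | B E B; B ::= y | E E; E ::= D y z | y E'; S' ::= y | E; S'' ::= E | y; E' ::= epsilon | z z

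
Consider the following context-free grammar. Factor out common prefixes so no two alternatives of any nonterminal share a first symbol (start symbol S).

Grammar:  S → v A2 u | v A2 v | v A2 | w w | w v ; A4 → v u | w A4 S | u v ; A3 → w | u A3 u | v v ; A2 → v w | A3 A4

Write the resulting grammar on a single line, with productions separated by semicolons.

S → v A2 S' | w S''; A4 → v u | w A4 S | u v; A3 → w | u A3 u | v v; A2 → v w | A3 A4; S' → u | v | eps; S'' → w | v

S has alternatives sharing prefix 'v A2': factor to S → v A2 S' with S' → u | v | ε.
S has alternatives sharing prefix 'w': factor to S → w S'' with S'' → w | v.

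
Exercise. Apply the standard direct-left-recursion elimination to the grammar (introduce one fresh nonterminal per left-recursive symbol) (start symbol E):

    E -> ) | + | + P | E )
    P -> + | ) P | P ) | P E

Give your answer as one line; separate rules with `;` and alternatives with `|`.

E, P are directly left-recursive.
For E: α = {)}, β = {), +, + P}. Rewrite as E → β E' and E' → α E' | ε.
For P: α = {), E}, β = {+, ) P}. Rewrite as P → β P' and P' → α P' | ε.

E -> ) E' | + E' | + P E'; P -> + P' | ) P P'; E' -> ) E' | ε; P' -> ) P' | E P' | ε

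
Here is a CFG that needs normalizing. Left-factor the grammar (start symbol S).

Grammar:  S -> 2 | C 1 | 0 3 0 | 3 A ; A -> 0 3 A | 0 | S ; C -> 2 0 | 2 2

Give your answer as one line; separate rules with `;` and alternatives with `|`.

A has alternatives sharing prefix '0': factor to A → 0 A' with A' → 3 A | ε.
C has alternatives sharing prefix '2': factor to C → 2 C' with C' → 0 | 2.

S -> 2 | C 1 | 0 3 0 | 3 A; A -> S | 0 A'; C -> 2 C'; A' -> 3 A | eps; C' -> 0 | 2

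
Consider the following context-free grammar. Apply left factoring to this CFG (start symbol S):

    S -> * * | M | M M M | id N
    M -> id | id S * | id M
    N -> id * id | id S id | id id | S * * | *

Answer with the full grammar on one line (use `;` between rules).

S -> * * | id N | M S'; M -> id M'; N -> S * * | * | id N'; S' -> ε | M M; M' -> ε | S * | M; N' -> * id | S id | id

S has alternatives sharing prefix 'M': factor to S → M S' with S' → ε | M M.
M has alternatives sharing prefix 'id': factor to M → id M' with M' → ε | S * | M.
N has alternatives sharing prefix 'id': factor to N → id N' with N' → * id | S id | id.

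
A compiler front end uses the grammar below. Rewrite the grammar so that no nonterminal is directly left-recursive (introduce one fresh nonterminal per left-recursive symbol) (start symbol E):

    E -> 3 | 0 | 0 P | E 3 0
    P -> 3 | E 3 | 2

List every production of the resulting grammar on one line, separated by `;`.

Left recursion appears on E.
For E: α = {3 0}, β = {3, 0, 0 P}. Rewrite as E → β E' and E' → α E' | ε.

E -> 3 E' | 0 E' | 0 P E'; P -> 3 | E 3 | 2; E' -> 3 0 E' | ε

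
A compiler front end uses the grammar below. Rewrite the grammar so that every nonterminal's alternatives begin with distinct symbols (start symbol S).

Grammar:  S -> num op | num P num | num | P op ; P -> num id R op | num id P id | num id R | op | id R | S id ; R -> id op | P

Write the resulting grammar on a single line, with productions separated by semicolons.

S -> P op | num S'; P -> op | id R | S id | num id P'; R -> id op | P; S' -> op | P num | ε; P' -> P id | R P''; P'' -> op | ε

S has alternatives sharing prefix 'num': factor to S → num S' with S' → op | P num | ε.
P has alternatives sharing prefix 'num id': factor to P → num id P' with P' → R op | P id | R.
P' has alternatives sharing prefix 'R': factor to P' → R P'' with P'' → op | ε.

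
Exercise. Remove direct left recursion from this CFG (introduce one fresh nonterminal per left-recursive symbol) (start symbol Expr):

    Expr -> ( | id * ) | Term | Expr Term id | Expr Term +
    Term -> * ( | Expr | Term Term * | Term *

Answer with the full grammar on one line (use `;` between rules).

Expr, Term are directly left-recursive.
For Expr: α = {Term id, Term +}, β = {(, id * ), Term}. Rewrite as Expr → β Expr1 and Expr1 → α Expr1 | ε.
For Term: α = {Term *, *}, β = {* (, Expr}. Rewrite as Term → β Term1 and Term1 → α Term1 | ε.

Expr -> ( Expr1 | id * ) Expr1 | Term Expr1; Term -> * ( Term1 | Expr Term1; Expr1 -> Term id Expr1 | Term + Expr1 | ε; Term1 -> Term * Term1 | * Term1 | ε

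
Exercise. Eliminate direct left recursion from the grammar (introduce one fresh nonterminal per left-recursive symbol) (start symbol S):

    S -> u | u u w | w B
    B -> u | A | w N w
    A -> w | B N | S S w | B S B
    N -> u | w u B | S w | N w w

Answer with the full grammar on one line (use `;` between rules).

S -> u | u u w | w B; B -> u | A | w N w; A -> w | B N | S S w | B S B; N -> u N' | w u B N' | S w N'; N' -> w w N' | ε

Left recursion appears on N.
For N: α = {w w}, β = {u, w u B, S w}. Rewrite as N → β N' and N' → α N' | ε.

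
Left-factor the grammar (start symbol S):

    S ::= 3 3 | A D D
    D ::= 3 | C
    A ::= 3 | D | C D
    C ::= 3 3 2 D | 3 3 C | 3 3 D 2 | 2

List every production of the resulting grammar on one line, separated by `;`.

S ::= 3 3 | A D D; D ::= 3 | C; A ::= 3 | D | C D; C ::= 2 | 3 3 C'; C' ::= 2 D | C | D 2

C has alternatives sharing prefix '3 3': factor to C → 3 3 C' with C' → 2 D | C | D 2.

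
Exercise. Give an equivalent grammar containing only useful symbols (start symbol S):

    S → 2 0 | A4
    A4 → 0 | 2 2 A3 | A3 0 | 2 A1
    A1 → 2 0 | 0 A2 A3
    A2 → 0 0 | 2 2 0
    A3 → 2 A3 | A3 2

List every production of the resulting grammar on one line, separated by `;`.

S → 2 0 | A4; A4 → 0 | 2 A1; A1 → 2 0

Generating nonterminals: {A1, A2, A4, S}.
Reachable from S after that: {A1, A4, S}.
Removed useless symbols: {A2, A3} and every production mentioning them.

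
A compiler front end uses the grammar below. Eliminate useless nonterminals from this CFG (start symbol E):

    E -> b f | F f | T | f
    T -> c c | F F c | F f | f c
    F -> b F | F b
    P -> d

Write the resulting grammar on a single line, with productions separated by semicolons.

Generating nonterminals: {E, P, T}.
Reachable from E after that: {E, T}.
Removed useless symbols: {F, P} and every production mentioning them.

E -> b f | T | f; T -> c c | f c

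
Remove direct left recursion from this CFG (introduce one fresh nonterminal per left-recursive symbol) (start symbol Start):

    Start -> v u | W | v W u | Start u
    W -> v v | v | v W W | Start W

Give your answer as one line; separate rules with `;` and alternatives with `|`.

Start -> v u Start1 | W Start1 | v W u Start1; W -> v v | v | v W W | Start W; Start1 -> u Start1 | ε

Directly left-recursive nonterminal: Start.
For Start: α = {u}, β = {v u, W, v W u}. Rewrite as Start → β Start1 and Start1 → α Start1 | ε.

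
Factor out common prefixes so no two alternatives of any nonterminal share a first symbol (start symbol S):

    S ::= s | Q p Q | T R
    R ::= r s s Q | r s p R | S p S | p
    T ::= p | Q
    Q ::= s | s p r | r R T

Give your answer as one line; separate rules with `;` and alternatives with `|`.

R has alternatives sharing prefix 'r s': factor to R → r s R' with R' → s Q | p R.
Q has alternatives sharing prefix 's': factor to Q → s Q' with Q' → ε | p r.

S ::= s | Q p Q | T R; R ::= S p S | p | r s R'; T ::= p | Q; Q ::= r R T | s Q'; R' ::= s Q | p R; Q' ::= ε | p r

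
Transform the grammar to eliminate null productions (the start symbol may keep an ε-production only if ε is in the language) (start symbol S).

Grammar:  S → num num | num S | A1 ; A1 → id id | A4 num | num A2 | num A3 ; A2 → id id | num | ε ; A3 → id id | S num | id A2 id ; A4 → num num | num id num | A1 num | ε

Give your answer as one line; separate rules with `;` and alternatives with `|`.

Nullable nonterminals: {A2, A4}.
ε ∉ L(G), so no ε-production is kept.
Add the nullable-subset variants: A1 → A4 num gives A4 num | num.

S → num num | num S | A1; A1 → id id | A4 num | num | num A2 | num A3; A2 → id id | num; A3 → id id | S num | id A2 id; A4 → num num | num id num | A1 num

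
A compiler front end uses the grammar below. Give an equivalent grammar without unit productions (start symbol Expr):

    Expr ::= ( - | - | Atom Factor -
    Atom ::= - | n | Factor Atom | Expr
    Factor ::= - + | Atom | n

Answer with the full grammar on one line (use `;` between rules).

Expr ::= ( - | - | Atom Factor -; Atom ::= - | n | Factor Atom | ( - | Atom Factor -; Factor ::= - | n | Factor Atom | - + | ( - | Atom Factor -

Unit pairs: Atom ⇒* {Expr}; Factor ⇒* {Atom, Expr}.
For every A with A ⇒* B via unit rules, add B's non-unit alternatives to A; then delete every rule of the form X → Y.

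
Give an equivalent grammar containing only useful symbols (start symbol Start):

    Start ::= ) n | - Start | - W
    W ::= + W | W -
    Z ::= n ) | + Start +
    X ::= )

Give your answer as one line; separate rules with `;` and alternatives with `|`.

Start ::= ) n | - Start

Generating nonterminals: {Start, X, Z}.
Reachable from Start after that: {Start}.
Removed useless symbols: {W, X, Z} and every production mentioning them.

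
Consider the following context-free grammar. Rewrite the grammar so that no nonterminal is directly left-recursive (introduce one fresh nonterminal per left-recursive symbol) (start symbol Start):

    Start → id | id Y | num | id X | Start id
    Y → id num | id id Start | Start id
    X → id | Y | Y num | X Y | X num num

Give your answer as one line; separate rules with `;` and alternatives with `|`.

Left recursion appears on Start, X.
For Start: α = {id}, β = {id, id Y, num, id X}. Rewrite as Start → β Start1 and Start1 → α Start1 | ε.
For X: α = {Y, num num}, β = {id, Y, Y num}. Rewrite as X → β X1 and X1 → α X1 | ε.

Start → id Start1 | id Y Start1 | num Start1 | id X Start1; Y → id num | id id Start | Start id; X → id X1 | Y X1 | Y num X1; Start1 → id Start1 | ε; X1 → Y X1 | num num X1 | ε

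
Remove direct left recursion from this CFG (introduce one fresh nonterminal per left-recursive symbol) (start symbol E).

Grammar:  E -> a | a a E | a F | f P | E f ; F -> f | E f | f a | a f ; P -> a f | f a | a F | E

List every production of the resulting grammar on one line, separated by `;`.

Directly left-recursive nonterminal: E.
For E: α = {f}, β = {a, a a E, a F, f P}. Rewrite as E → β E' and E' → α E' | ε.

E -> a E' | a a E E' | a F E' | f P E'; F -> f | E f | f a | a f; P -> a f | f a | a F | E; E' -> f E' | ε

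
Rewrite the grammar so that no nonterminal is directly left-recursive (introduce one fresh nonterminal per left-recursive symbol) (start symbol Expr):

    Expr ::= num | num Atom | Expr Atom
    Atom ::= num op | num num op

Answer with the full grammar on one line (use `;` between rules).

Expr ::= num Expr1 | num Atom Expr1; Atom ::= num op | num num op; Expr1 ::= Atom Expr1 | ε

Expr is directly left-recursive.
For Expr: α = {Atom}, β = {num, num Atom}. Rewrite as Expr → β Expr1 and Expr1 → α Expr1 | ε.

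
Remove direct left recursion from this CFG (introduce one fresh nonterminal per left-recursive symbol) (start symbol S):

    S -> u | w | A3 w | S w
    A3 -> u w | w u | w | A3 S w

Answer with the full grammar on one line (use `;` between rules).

Left recursion appears on S, A3.
For S: α = {w}, β = {u, w, A3 w}. Rewrite as S → β S' and S' → α S' | ε.
For A3: α = {S w}, β = {u w, w u, w}. Rewrite as A3 → β A3' and A3' → α A3' | ε.

S -> u S' | w S' | A3 w S'; A3 -> u w A3' | w u A3' | w A3'; S' -> w S' | ε; A3' -> S w A3' | ε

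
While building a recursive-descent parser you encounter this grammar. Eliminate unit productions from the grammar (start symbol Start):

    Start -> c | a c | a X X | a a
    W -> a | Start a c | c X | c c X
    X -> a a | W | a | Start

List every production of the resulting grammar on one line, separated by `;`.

Start -> c | a c | a X X | a a; W -> a | Start a c | c X | c c X; X -> c | a c | a X X | a a | a | Start a c | c X | c c X

Unit pairs: X ⇒* {Start, W}.
Replace each nonterminal's rules with the union of the non-unit rules of every nonterminal it unit-derives.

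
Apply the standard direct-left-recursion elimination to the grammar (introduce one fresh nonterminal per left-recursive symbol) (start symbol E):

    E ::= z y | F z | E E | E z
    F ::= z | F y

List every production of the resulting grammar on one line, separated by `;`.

E ::= z y E' | F z E'; F ::= z F'; E' ::= E E' | z E' | ε; F' ::= y F' | ε

E, F are directly left-recursive.
For E: α = {E, z}, β = {z y, F z}. Rewrite as E → β E' and E' → α E' | ε.
For F: α = {y}, β = {z}. Rewrite as F → β F' and F' → α F' | ε.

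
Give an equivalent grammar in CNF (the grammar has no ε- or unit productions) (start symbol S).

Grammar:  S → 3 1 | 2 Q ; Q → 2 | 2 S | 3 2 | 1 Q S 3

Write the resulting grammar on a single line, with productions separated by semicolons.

Introduce a nonterminal for each terminal appearing in a rule of length ≥ 2: X1 → 3, X2 → 1, X3 → 2.
Binarize each right-hand side of length ≥ 3 by chaining fresh nonterminals (Y1, Y2, …): affected rules were Q → X2 Q S X1.

S → X1 X2 | X3 Q; Q → 2 | X3 S | X1 X3 | X2 Y1; X1 → 3; X2 → 1; X3 → 2; Y1 → Q Y2; Y2 → S X1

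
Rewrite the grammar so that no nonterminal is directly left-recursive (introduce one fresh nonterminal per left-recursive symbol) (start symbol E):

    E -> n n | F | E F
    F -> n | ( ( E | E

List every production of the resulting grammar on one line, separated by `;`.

Left recursion appears on E.
For E: α = {F}, β = {n n, F}. Rewrite as E → β E' and E' → α E' | ε.

E -> n n E' | F E'; F -> n | ( ( E | E; E' -> F E' | ε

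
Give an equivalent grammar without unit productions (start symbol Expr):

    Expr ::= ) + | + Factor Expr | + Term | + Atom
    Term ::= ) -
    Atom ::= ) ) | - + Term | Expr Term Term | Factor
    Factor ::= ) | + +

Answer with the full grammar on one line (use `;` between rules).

Unit pairs: Atom ⇒* {Factor}.
For each unit pair (A, B), copy every non-unit production of B to A, then drop all unit productions.

Expr ::= ) + | + Factor Expr | + Term | + Atom; Term ::= ) -; Atom ::= ) ) | - + Term | Expr Term Term | ) | + +; Factor ::= ) | + +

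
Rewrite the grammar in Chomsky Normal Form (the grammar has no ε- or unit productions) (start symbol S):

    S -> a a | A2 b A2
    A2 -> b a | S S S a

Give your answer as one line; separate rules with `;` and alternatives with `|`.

Introduce a nonterminal for each terminal appearing in a rule of length ≥ 2: X1 → a, X2 → b.
Binarize each right-hand side of length ≥ 3 by chaining fresh nonterminals (Y1, Y2, …): affected rules were S → A2 X2 A2; A2 → S S S X1.

S -> X1 X1 | A2 Y1; A2 -> X2 X1 | S Y2; X1 -> a; X2 -> b; Y1 -> X2 A2; Y2 -> S Y3; Y3 -> S X1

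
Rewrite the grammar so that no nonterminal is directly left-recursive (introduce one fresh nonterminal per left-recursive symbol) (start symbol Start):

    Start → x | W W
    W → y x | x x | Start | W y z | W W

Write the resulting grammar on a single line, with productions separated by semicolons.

Start → x | W W; W → y x W1 | x x W1 | Start W1; W1 → y z W1 | W W1 | eps

Left recursion appears on W.
For W: α = {y z, W}, β = {y x, x x, Start}. Rewrite as W → β W1 and W1 → α W1 | ε.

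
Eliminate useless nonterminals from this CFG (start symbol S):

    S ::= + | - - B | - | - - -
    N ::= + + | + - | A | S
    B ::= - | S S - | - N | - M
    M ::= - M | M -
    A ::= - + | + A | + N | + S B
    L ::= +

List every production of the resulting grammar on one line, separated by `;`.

Generating nonterminals: {A, B, L, N, S}.
Reachable from S after that: {A, B, N, S}.
Removed useless symbols: {L, M} and every production mentioning them.

S ::= + | - - B | - | - - -; N ::= + + | + - | A | S; B ::= - | S S - | - N; A ::= - + | + A | + N | + S B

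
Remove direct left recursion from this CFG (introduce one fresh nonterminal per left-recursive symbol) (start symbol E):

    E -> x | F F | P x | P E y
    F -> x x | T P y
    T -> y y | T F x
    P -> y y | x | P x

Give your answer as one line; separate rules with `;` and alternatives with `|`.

Left recursion appears on T, P.
For T: α = {F x}, β = {y y}. Rewrite as T → β T' and T' → α T' | ε.
For P: α = {x}, β = {y y, x}. Rewrite as P → β P' and P' → α P' | ε.

E -> x | F F | P x | P E y; F -> x x | T P y; T -> y y T'; P -> y y P' | x P'; T' -> F x T' | ε; P' -> x P' | ε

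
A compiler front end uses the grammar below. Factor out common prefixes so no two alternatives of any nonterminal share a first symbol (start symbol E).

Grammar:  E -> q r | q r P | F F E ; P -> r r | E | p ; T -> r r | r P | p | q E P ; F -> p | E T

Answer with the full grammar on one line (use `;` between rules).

E -> F F E | q r E'; P -> r r | E | p; T -> p | q E P | r T'; F -> p | E T; E' -> ε | P; T' -> r | P

E has alternatives sharing prefix 'q r': factor to E → q r E' with E' → ε | P.
T has alternatives sharing prefix 'r': factor to T → r T' with T' → r | P.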